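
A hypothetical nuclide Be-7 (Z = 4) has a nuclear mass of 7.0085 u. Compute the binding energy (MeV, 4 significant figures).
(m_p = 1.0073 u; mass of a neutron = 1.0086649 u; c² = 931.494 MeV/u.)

Z = 4, so N = A − Z = 7 − 4 = 3.
Mass of separated nucleons = 4(1.0073) + 3(1.0086649) = 4.0292 + 3.0259947 = 7.0551947 u
Δm = 7.0551947 − 7.0085 = 0.0466947 u
E_B = 0.0466947 × 931.494 = 43.4958 MeV

43.50 MeV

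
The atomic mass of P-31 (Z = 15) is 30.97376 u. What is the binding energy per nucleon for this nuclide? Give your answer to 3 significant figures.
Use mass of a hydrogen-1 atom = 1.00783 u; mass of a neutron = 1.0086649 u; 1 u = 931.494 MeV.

Mass of separated nucleons = 15(1.00783) + 16(1.0086649) = 15.11745 + 16.1386384 = 31.2560884 u
The mass defect is 31.2560884 − 30.97376 = 0.2823284 u.
Binding energy = Δm·c² = 0.2823284 × 931.494 MeV/u = 262.987 MeV
Dividing by A = 31 gives 8.483 MeV per nucleon.

8.48 MeV/nucleon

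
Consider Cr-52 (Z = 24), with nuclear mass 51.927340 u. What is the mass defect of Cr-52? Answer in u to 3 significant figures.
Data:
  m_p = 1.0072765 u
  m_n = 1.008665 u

Z = 24, so N = A − Z = 52 − 24 = 28.
Σm = 24·m_p + 28·m_n = 24.1746360 + 28.242620 = 52.4172560 u
Mass defect Δm = 52.4172560 − 51.927340 = 0.4899160 u

0.490 u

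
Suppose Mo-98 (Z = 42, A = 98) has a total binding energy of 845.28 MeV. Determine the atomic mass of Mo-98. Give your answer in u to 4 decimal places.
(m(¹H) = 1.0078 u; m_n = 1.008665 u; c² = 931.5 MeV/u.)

97.9054 u

Mass defect = 845.28 MeV / (931.5 MeV/u) = 0.907440 u
Constituent mass = 42(1.0078) + 56(1.008665) = 98.812840 u
Atomic mass = 98.812840 − 0.907440 = 97.905400 u ≈ 97.9054 u (to 4 decimal places)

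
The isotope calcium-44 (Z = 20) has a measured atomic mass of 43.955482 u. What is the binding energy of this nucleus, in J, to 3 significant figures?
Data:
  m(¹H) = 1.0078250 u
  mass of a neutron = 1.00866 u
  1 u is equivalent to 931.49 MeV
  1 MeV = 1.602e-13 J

6.10e-11 J

Total constituent mass: 20 × 1.0078250 + 24 × 1.00866 = 44.3643400 u
Δm = 44.3643400 − 43.955482 = 0.4088580 u
Converting to energy: 0.4088580 u × 931.49 MeV/u = 380.847 MeV
In joules: 380.847 MeV × 1.602e-13 J/MeV = 6.1012e-11 J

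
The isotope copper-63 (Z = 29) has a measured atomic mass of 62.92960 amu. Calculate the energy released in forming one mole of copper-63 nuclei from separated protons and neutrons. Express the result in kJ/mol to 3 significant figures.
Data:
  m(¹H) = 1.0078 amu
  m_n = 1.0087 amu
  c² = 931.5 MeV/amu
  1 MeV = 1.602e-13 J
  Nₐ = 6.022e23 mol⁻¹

5.32e+10 kJ/mol

With 29 protons and 34 neutrons (A = 63):
Mass of separated nucleons = 29(1.0078) + 34(1.0087) = 29.2262 + 34.2958 = 63.5220 amu
The mass defect is 63.5220 − 62.92960 = 0.59240 amu.
E_B = 0.59240 × 931.5 = 551.821 MeV
Per nucleus in joules: 551.821 MeV × 1.602e-13 J/MeV = 8.8402e-11 J
Per mole: 8.8402e-11 J × 6.022e23 mol⁻¹ = 5.3236e+13 J/mol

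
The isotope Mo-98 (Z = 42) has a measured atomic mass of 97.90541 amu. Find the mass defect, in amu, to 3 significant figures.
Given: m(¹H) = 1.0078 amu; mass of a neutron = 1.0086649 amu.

Z = 42, so N = A − Z = 98 − 42 = 56.
Mass of separated nucleons = 42(1.0078) + 56(1.0086649) = 42.3276 + 56.4852344 = 98.8128344 amu
Δm = 98.8128344 − 97.90541 = 0.9074244 amu

0.907 amu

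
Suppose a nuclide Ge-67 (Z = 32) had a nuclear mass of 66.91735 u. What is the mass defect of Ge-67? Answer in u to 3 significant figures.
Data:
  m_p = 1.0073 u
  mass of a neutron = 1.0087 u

Σm = 32·m_p + 35·m_n = 32.2336 + 35.3045 = 67.5381 u
Mass defect Δm = 67.5381 − 66.91735 = 0.62075 u

0.621 u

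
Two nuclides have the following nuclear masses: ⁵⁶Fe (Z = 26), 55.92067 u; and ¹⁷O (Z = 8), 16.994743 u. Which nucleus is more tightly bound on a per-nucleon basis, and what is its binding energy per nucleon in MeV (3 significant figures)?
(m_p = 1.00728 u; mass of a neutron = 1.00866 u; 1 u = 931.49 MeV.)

⁵⁶Fe: Σm = 26(1.00728) + 30(1.00866) = 56.44908 u; Δm = 0.52841 u; E_B = 492.21 MeV; E_B/A = 8.789 MeV
¹⁷O: Σm = 8(1.00728) + 9(1.00866) = 17.13618 u; Δm = 0.141437 u; E_B = 131.75 MeV; E_B/A = 7.750 MeV
⁵⁶Fe has the higher binding energy per nucleon, so it is the more tightly bound nucleus.

⁵⁶Fe; 8.79 MeV/nucleon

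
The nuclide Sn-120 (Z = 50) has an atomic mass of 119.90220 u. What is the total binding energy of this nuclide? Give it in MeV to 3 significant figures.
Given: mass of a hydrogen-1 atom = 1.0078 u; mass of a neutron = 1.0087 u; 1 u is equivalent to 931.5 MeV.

Σm = 50·m(¹H) + 70·m_n = 50.3900 + 70.6090 = 120.9990 u
Δm = 120.9990 − 119.90220 = 1.09680 u
Converting to energy: 1.09680 u × 931.5 MeV/u = 1021.67 MeV

1020 MeV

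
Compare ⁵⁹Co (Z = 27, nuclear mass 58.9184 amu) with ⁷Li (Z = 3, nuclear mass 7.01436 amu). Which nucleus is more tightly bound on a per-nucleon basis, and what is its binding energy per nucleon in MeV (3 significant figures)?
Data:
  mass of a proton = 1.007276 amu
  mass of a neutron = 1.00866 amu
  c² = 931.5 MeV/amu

⁵⁹Co; 8.77 MeV/nucleon

⁵⁹Co: Σm = 27(1.007276) + 32(1.00866) = 59.473572 amu; Δm = 0.555172 amu; E_B = 517.14 MeV; E_B/A = 8.765 MeV
⁷Li: Σm = 3(1.007276) + 4(1.00866) = 7.056468 amu; Δm = 0.042108 amu; E_B = 39.224 MeV; E_B/A = 5.603 MeV
⁵⁹Co has the higher binding energy per nucleon, so it is the more tightly bound nucleus.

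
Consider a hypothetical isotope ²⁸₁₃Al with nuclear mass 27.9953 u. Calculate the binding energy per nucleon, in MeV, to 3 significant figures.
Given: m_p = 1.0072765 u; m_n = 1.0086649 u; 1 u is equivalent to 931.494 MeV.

7.63 MeV/nucleon

Z = 13, so N = A − Z = 28 − 13 = 15.
Mass of separated nucleons = 13(1.0072765) + 15(1.0086649) = 13.0945945 + 15.1299735 = 28.2245680 u
Mass defect Δm = 28.2245680 − 27.9953 = 0.2292680 u
E_B = 0.2292680 × 931.494 = 213.562 MeV
BE/A = 213.562 MeV / 28 = 7.627 MeV/nucleon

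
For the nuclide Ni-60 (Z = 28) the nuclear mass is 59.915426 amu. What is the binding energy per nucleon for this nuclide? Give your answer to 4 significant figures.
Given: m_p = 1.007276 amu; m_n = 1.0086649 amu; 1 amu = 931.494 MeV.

Σm = 28·m_p + 32·m_n = 28.203728 + 32.2772768 = 60.4810048 amu
Mass defect Δm = 60.4810048 − 59.915426 = 0.5655788 amu
Binding energy = Δm·c² = 0.5655788 × 931.494 MeV/amu = 526.833 MeV
Per nucleon: 526.833 / 60 = 8.781 MeV

8.781 MeV/nucleon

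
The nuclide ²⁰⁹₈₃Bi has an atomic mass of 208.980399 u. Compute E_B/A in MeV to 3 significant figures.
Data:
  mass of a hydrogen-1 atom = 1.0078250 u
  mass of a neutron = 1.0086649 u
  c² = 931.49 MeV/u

7.85 MeV/nucleon

Σm = 83·m(¹H) + 126·m_n = 83.6494750 + 127.0917774 = 210.7412524 u
Δm = 210.7412524 − 208.980399 = 1.7608534 u
Binding energy = Δm·c² = 1.7608534 × 931.49 MeV/u = 1640.22 MeV
Dividing by A = 209 gives 7.848 MeV per nucleon.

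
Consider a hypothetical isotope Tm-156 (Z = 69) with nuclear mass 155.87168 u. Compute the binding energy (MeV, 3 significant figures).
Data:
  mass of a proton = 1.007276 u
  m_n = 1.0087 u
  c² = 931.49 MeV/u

With 69 protons and 87 neutrons (A = 156):
Mass of separated nucleons = 69(1.007276) + 87(1.0087) = 69.502044 + 87.7569 = 157.258944 u
Mass defect Δm = 157.258944 − 155.87168 = 1.387264 u
Converting to energy: 1.387264 u × 931.49 MeV/u = 1292.22 MeV

1290 MeV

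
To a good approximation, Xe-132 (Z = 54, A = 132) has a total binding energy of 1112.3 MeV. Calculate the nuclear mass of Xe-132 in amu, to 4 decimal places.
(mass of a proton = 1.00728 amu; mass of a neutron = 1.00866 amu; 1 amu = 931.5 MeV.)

Mass defect = 1112.3 MeV / (931.5 MeV/amu) = 1.194096 amu
Constituent mass = 54(1.00728) + 78(1.00866) = 133.06860 amu
Nuclear mass = 133.06860 − 1.194096 = 131.874504 amu ≈ 131.8745 amu (to 4 decimal places)

131.8745 amu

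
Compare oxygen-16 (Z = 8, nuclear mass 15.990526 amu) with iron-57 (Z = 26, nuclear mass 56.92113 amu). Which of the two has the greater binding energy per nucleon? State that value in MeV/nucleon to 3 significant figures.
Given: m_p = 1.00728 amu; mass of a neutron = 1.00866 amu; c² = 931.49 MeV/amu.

oxygen-16: Σm = 8(1.00728) + 8(1.00866) = 16.12752 amu; Δm = 0.136994 amu; E_B = 127.61 MeV; E_B/A = 7.976 MeV
iron-57: Σm = 26(1.00728) + 31(1.00866) = 57.45774 amu; Δm = 0.53661 amu; E_B = 499.85 MeV; E_B/A = 8.769 MeV
iron-57 has the higher binding energy per nucleon, so it is the more tightly bound nucleus.

iron-57; 8.77 MeV/nucleon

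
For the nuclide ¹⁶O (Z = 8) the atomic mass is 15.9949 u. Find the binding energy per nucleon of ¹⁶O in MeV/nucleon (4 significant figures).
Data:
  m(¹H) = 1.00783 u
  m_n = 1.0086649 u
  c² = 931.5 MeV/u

7.979 MeV/nucleon

Mass of separated nucleons = 8(1.00783) + 8(1.0086649) = 8.06264 + 8.0693192 = 16.1319592 u
Mass defect Δm = 16.1319592 − 15.9949 = 0.1370592 u
Converting to energy: 0.1370592 u × 931.5 MeV/u = 127.671 MeV
Dividing by A = 16 gives 7.979 MeV per nucleon.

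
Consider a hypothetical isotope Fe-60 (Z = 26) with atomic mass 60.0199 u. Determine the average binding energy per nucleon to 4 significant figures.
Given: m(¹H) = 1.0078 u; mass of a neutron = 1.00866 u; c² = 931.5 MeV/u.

Z = 26, so N = A − Z = 60 − 26 = 34.
Mass of separated nucleons = 26(1.0078) + 34(1.00866) = 26.2028 + 34.29444 = 60.49724 u
Mass defect Δm = 60.49724 − 60.0199 = 0.47734 u
Converting to energy: 0.47734 u × 931.5 MeV/u = 444.642 MeV
Dividing by A = 60 gives 7.411 MeV per nucleon.

7.411 MeV/nucleon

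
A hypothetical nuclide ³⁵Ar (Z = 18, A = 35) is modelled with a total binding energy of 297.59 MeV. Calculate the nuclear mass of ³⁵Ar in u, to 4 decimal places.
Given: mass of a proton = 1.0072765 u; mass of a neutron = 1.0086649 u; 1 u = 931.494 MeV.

34.9588 u

Mass defect = 297.59 MeV / (931.494 MeV/u) = 0.319476 u
Constituent mass = 18(1.0072765) + 17(1.0086649) = 35.2782803 u
Nuclear mass = 35.2782803 − 0.319476 = 34.9588043 u ≈ 34.9588 u (to 4 decimal places)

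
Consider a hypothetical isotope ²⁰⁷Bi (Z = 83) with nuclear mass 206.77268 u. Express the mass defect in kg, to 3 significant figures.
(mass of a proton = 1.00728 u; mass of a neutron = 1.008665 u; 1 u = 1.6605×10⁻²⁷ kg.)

Z = 83, so N = A − Z = 207 − 83 = 124.
Mass of separated nucleons = 83(1.00728) + 124(1.008665) = 83.60424 + 125.074460 = 208.678700 u
The mass defect is 208.678700 − 206.77268 = 1.906020 u.
In SI units: 1.906020 u × 1.6605×10⁻²⁷ kg/u = 3.1649e-27 kg

3.16e-27 kg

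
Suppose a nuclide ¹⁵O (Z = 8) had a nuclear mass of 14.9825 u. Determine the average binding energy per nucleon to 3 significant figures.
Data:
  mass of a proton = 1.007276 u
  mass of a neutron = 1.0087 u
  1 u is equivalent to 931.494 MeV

8.48 MeV/nucleon

Mass of separated nucleons = 8(1.007276) + 7(1.0087) = 8.058208 + 7.0609 = 15.119108 u
Mass defect Δm = 15.119108 − 14.9825 = 0.136608 u
Binding energy = Δm·c² = 0.136608 × 931.494 MeV/u = 127.250 MeV
BE/A = 127.250 MeV / 15 = 8.483 MeV/nucleon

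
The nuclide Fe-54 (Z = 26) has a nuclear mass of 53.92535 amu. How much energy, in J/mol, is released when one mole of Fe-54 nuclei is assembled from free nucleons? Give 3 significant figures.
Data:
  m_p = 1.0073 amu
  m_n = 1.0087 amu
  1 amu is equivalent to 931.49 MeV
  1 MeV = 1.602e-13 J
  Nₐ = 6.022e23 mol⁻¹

The nucleus contains 26 protons and 54 − 26 = 28 neutrons.
Σm = 26·m_p + 28·m_n = 26.1898 + 28.2436 = 54.4334 amu
Mass defect Δm = 54.4334 − 53.92535 = 0.50805 amu
Binding energy = Δm·c² = 0.50805 × 931.49 MeV/amu = 473.243 MeV
Per nucleus in joules: 473.243 MeV × 1.602e-13 J/MeV = 7.5814e-11 J
Per mole: 7.5814e-11 J × 6.022e23 mol⁻¹ = 4.5655e+13 J/mol

4.57e+13 J/mol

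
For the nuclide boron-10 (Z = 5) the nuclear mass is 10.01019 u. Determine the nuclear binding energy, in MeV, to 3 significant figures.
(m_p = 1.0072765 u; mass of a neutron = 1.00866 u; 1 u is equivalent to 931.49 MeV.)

Mass of separated nucleons = 5(1.0072765) + 5(1.00866) = 5.0363825 + 5.04330 = 10.0796825 u
Mass defect Δm = 10.0796825 − 10.01019 = 0.0694925 u
E_B = 0.0694925 × 931.49 = 64.7316 MeV

64.7 MeV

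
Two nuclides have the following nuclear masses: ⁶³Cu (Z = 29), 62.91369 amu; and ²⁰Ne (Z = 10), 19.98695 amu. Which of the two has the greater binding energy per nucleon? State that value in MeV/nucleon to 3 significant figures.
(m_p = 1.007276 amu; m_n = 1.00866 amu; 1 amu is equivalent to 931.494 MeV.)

⁶³Cu: Σm = 29(1.007276) + 34(1.00866) = 63.505444 amu; Δm = 0.591754 amu; E_B = 551.215 MeV; E_B/A = 8.749 MeV
²⁰Ne: Σm = 10(1.007276) + 10(1.00866) = 20.159360 amu; Δm = 0.172410 amu; E_B = 160.60 MeV; E_B/A = 8.030 MeV
⁶³Cu has the higher binding energy per nucleon, so it is the more tightly bound nucleus.

⁶³Cu; 8.75 MeV/nucleon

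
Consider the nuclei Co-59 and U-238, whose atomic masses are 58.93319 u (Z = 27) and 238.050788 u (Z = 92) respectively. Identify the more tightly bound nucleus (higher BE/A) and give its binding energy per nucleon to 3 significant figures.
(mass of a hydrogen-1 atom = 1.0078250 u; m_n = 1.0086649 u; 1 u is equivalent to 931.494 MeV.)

Co-59; 8.77 MeV/nucleon

Co-59: Σm = 27(1.0078250) + 32(1.0086649) = 59.4885518 u; Δm = 0.5553618 u; E_B = 517.32 MeV; E_B/A = 8.768 MeV
U-238: Σm = 92(1.0078250) + 146(1.0086649) = 239.9849754 u; Δm = 1.9341874 u; E_B = 1801.7 MeV; E_B/A = 7.570 MeV
Co-59 has the higher binding energy per nucleon, so it is the more tightly bound nucleus.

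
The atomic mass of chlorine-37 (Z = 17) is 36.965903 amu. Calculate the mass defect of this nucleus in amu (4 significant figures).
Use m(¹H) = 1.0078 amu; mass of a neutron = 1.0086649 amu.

Σm = 17·m(¹H) + 20·m_n = 17.1326 + 20.1732980 = 37.3058980 amu
Mass defect Δm = 37.3058980 − 36.965903 = 0.3399950 amu

0.3400 amu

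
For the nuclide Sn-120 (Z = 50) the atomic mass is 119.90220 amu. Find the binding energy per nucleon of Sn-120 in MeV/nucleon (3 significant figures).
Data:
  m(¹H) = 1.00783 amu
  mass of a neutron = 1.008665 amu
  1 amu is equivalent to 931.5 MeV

8.51 MeV/nucleon

With 50 protons and 70 neutrons (A = 120):
Mass of separated nucleons = 50(1.00783) + 70(1.008665) = 50.39150 + 70.606550 = 120.998050 amu
The mass defect is 120.998050 − 119.90220 = 1.095850 amu.
Binding energy = Δm·c² = 1.095850 × 931.5 MeV/amu = 1020.78 MeV
Dividing by A = 120 gives 8.507 MeV per nucleon.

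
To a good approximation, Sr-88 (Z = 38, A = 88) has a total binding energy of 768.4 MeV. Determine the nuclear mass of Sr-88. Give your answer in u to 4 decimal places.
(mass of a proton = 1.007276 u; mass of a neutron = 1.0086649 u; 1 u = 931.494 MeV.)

87.8848 u

Mass defect = 768.4 MeV / (931.494 MeV/u) = 0.824911 u
Constituent mass = 38(1.007276) + 50(1.0086649) = 88.7097330 u
Nuclear mass = 88.7097330 − 0.824911 = 87.8848220 u ≈ 87.8848 u (to 4 decimal places)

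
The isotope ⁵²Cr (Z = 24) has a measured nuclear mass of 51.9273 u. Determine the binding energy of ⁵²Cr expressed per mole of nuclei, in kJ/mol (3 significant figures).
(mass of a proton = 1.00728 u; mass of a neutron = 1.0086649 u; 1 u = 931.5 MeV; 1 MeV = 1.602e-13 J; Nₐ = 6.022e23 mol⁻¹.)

4.40e+10 kJ/mol

With 24 protons and 28 neutrons (A = 52):
Σm = 24·m_p + 28·m_n = 24.17472 + 28.2426172 = 52.4173372 u
Δm = 52.4173372 − 51.9273 = 0.4900372 u
Converting to energy: 0.4900372 u × 931.5 MeV/u = 456.470 MeV
Per nucleus in joules: 456.470 MeV × 1.602e-13 J/MeV = 7.3126e-11 J
Per mole: 7.3126e-11 J × 6.022e23 mol⁻¹ = 4.4036e+13 J/mol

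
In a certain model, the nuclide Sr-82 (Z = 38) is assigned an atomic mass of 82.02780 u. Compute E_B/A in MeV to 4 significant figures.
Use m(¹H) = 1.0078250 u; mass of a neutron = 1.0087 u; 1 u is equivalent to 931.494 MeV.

7.410 MeV/nucleon

The nucleus contains 38 protons and 82 − 38 = 44 neutrons.
Total constituent mass: 38 × 1.0078250 + 44 × 1.0087 = 82.6801500 u
The mass defect is 82.6801500 − 82.02780 = 0.6523500 u.
E_B = 0.6523500 × 931.494 = 607.660 MeV
Per nucleon: 607.660 / 82 = 7.410 MeV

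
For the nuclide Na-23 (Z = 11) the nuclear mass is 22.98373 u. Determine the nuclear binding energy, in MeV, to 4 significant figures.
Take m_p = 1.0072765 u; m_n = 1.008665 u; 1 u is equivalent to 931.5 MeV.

186.6 MeV

Total constituent mass: 11 × 1.0072765 + 12 × 1.008665 = 23.1840215 u
The mass defect is 23.1840215 − 22.98373 = 0.2002915 u.
Binding energy = Δm·c² = 0.2002915 × 931.5 MeV/u = 186.572 MeV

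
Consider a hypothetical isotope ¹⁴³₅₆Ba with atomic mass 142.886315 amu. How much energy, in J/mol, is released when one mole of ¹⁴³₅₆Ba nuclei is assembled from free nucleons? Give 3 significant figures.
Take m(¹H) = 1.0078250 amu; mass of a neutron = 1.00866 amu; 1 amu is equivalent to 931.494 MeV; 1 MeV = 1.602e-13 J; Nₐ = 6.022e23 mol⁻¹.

1.17e+14 J/mol

Total constituent mass: 56 × 1.0078250 + 87 × 1.00866 = 144.1916200 amu
Δm = 144.1916200 − 142.886315 = 1.3053050 amu
E_B = 1.3053050 × 931.494 = 1215.88 MeV
Per nucleus in joules: 1215.88 MeV × 1.602e-13 J/MeV = 1.9478e-10 J
Per mole: 1.9478e-10 J × 6.022e23 mol⁻¹ = 1.1730e+14 J/mol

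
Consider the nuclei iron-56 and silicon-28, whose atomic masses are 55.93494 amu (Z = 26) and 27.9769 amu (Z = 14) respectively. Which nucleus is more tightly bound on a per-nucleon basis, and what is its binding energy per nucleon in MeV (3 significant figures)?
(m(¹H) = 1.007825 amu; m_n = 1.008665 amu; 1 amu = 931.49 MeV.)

iron-56: Σm = 26(1.007825) + 30(1.008665) = 56.463400 amu; Δm = 0.528460 amu; E_B = 492.26 MeV; E_B/A = 8.790 MeV
silicon-28: Σm = 14(1.007825) + 14(1.008665) = 28.230860 amu; Δm = 0.253960 amu; E_B = 236.56 MeV; E_B/A = 8.449 MeV
iron-56 has the higher binding energy per nucleon, so it is the more tightly bound nucleus.

iron-56; 8.79 MeV/nucleon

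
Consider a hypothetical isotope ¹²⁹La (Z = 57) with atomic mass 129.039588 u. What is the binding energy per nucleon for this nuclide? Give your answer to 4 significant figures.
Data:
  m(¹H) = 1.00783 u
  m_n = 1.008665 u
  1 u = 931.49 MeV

Z = 57, so N = A − Z = 129 − 57 = 72.
Σm = 57·m(¹H) + 72·m_n = 57.44631 + 72.623880 = 130.070190 u
Mass defect Δm = 130.070190 − 129.039588 = 1.030602 u
E_B = 1.030602 × 931.49 = 959.995 MeV
BE/A = 959.995 MeV / 129 = 7.442 MeV/nucleon

7.442 MeV/nucleon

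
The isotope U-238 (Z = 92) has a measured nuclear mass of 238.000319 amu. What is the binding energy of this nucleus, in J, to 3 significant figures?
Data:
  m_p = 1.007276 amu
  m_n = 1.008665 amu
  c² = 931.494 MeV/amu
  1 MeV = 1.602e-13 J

With 92 protons and 146 neutrons (A = 238):
Total constituent mass: 92 × 1.007276 + 146 × 1.008665 = 239.934482 amu
Mass defect Δm = 239.934482 − 238.000319 = 1.934163 amu
E_B = 1.934163 × 931.494 = 1801.66 MeV
In joules: 1801.66 MeV × 1.602e-13 J/MeV = 2.8863e-10 J

2.89e-10 J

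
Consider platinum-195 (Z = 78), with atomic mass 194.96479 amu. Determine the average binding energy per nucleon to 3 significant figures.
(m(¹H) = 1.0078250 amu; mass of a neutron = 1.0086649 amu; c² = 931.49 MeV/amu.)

Z = 78, so N = A − Z = 195 − 78 = 117.
Mass of separated nucleons = 78(1.0078250) + 117(1.0086649) = 78.6103500 + 118.0137933 = 196.6241433 amu
Δm = 196.6241433 − 194.96479 = 1.6593533 amu
Binding energy = Δm·c² = 1.6593533 × 931.49 MeV/amu = 1545.67 MeV
Per nucleon: 1545.67 / 195 = 7.927 MeV

7.93 MeV/nucleon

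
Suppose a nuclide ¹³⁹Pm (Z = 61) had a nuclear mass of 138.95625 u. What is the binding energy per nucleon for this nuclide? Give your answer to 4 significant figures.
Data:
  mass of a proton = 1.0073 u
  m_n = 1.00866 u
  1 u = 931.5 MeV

With 61 protons and 78 neutrons (A = 139):
Total constituent mass: 61 × 1.0073 + 78 × 1.00866 = 140.12078 u
Mass defect Δm = 140.12078 − 138.95625 = 1.16453 u
E_B = 1.16453 × 931.5 = 1084.76 MeV
Per nucleon: 1084.76 / 139 = 7.804 MeV

7.804 MeV/nucleon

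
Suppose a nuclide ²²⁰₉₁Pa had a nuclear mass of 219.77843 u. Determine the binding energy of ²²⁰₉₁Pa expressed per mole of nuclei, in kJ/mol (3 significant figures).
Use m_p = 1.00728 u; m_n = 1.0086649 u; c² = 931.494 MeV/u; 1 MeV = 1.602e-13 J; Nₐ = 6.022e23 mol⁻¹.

With 91 protons and 129 neutrons (A = 220):
Mass of separated nucleons = 91(1.00728) + 129(1.0086649) = 91.66248 + 130.1177721 = 221.7802521 u
Δm = 221.7802521 − 219.77843 = 2.0018221 u
Converting to energy: 2.0018221 u × 931.494 MeV/u = 1864.69 MeV
Per nucleus in joules: 1864.69 MeV × 1.602e-13 J/MeV = 2.9872e-10 J
Per mole: 2.9872e-10 J × 6.022e23 mol⁻¹ = 1.7989e+14 J/mol

1.80e+11 kJ/mol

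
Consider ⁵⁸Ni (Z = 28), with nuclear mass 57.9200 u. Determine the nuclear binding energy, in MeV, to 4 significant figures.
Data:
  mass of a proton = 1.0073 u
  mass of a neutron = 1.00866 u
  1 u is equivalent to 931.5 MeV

Mass of separated nucleons = 28(1.0073) + 30(1.00866) = 28.2044 + 30.25980 = 58.46420 u
Δm = 58.46420 − 57.9200 = 0.54420 u
Binding energy = Δm·c² = 0.54420 × 931.5 MeV/u = 506.922 MeV

506.9 MeV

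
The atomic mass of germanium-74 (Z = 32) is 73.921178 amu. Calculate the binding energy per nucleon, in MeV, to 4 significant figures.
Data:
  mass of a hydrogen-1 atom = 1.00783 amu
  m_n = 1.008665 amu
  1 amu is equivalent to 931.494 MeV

The nucleus contains 32 protons and 74 − 32 = 42 neutrons.
Mass of separated nucleons = 32(1.00783) + 42(1.008665) = 32.25056 + 42.363930 = 74.614490 amu
The mass defect is 74.614490 − 73.921178 = 0.693312 amu.
Binding energy = Δm·c² = 0.693312 × 931.494 MeV/amu = 645.816 MeV
Dividing by A = 74 gives 8.727 MeV per nucleon.

8.727 MeV/nucleon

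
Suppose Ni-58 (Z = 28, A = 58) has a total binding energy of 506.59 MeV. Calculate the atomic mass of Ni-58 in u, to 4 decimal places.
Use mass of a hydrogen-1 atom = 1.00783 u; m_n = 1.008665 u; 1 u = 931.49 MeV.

57.9353 u

Mass defect = 506.59 MeV / (931.49 MeV/u) = 0.543849 u
Constituent mass = 28(1.00783) + 30(1.008665) = 58.479190 u
Atomic mass = 58.479190 − 0.543849 = 57.935341 u ≈ 57.9353 u (to 4 decimal places)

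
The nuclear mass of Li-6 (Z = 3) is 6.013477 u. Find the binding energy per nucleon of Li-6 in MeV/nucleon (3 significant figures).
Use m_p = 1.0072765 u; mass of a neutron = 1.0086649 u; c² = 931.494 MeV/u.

5.33 MeV/nucleon

Σm = 3·m_p + 3·m_n = 3.0218295 + 3.0259947 = 6.0478242 u
The mass defect is 6.0478242 − 6.013477 = 0.0343472 u.
E_B = 0.0343472 × 931.494 = 31.9942 MeV
Dividing by A = 6 gives 5.332 MeV per nucleon.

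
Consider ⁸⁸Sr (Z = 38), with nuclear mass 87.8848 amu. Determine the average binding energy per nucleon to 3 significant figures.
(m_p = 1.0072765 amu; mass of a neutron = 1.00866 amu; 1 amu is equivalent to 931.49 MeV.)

Total constituent mass: 38 × 1.0072765 + 50 × 1.00866 = 88.7095070 amu
Mass defect Δm = 88.7095070 − 87.8848 = 0.8247070 amu
Converting to energy: 0.8247070 amu × 931.49 MeV/amu = 768.206 MeV
Dividing by A = 88 gives 8.730 MeV per nucleon.

8.73 MeV/nucleon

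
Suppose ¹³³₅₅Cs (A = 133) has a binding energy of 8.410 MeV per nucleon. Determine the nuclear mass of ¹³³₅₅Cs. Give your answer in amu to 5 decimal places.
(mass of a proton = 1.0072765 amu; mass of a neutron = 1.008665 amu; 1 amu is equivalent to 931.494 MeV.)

132.87529 amu

Total binding energy = 133 × 8.410 = 1118.530 MeV
Mass defect = 1118.530 MeV / (931.494 MeV/amu) = 1.2007914 amu
Constituent mass = 55(1.0072765) + 78(1.008665) = 134.0760775 amu
Nuclear mass = 134.0760775 − 1.2007914 = 132.8752861 amu ≈ 132.87529 amu (to 5 decimal places)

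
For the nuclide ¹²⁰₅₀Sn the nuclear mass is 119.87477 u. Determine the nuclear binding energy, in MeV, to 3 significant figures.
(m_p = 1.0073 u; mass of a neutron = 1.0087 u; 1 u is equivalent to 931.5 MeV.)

With 50 protons and 70 neutrons (A = 120):
Total constituent mass: 50 × 1.0073 + 70 × 1.0087 = 120.9740 u
Mass defect Δm = 120.9740 − 119.87477 = 1.09923 u
E_B = 1.09923 × 931.5 = 1023.93 MeV

1020 MeV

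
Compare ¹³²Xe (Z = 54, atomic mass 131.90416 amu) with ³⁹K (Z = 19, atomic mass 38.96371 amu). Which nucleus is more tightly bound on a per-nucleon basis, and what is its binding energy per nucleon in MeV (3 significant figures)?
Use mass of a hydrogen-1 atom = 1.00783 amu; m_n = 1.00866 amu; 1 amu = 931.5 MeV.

¹³²Xe: Σm = 54(1.00783) + 78(1.00866) = 133.09830 amu; Δm = 1.19414 amu; E_B = 1112.3 MeV; E_B/A = 8.427 MeV
³⁹K: Σm = 19(1.00783) + 20(1.00866) = 39.32197 amu; Δm = 0.35826 amu; E_B = 333.72 MeV; E_B/A = 8.557 MeV
³⁹K has the higher binding energy per nucleon, so it is the more tightly bound nucleus.

³⁹K; 8.56 MeV/nucleon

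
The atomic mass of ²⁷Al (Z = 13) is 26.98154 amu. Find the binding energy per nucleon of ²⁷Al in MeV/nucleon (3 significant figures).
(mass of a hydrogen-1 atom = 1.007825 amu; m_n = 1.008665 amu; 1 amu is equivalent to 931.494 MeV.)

The nucleus contains 13 protons and 27 − 13 = 14 neutrons.
Mass of separated nucleons = 13(1.007825) + 14(1.008665) = 13.101725 + 14.121310 = 27.223035 amu
Δm = 27.223035 − 26.98154 = 0.241495 amu
Binding energy = Δm·c² = 0.241495 × 931.494 MeV/amu = 224.951 MeV
BE/A = 224.951 MeV / 27 = 8.332 MeV/nucleon

8.33 MeV/nucleon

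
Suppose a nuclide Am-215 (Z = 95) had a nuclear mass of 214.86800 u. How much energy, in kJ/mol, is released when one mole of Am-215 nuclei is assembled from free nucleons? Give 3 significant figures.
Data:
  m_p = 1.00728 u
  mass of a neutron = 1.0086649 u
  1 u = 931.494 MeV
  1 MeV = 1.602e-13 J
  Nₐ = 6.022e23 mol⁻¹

1.67e+11 kJ/mol

Mass of separated nucleons = 95(1.00728) + 120(1.0086649) = 95.69160 + 121.0397880 = 216.7313880 u
Mass defect Δm = 216.7313880 − 214.86800 = 1.8633880 u
Converting to energy: 1.8633880 u × 931.494 MeV/u = 1735.73 MeV
Per nucleus in joules: 1735.73 MeV × 1.602e-13 J/MeV = 2.7806e-10 J
Per mole: 2.7806e-10 J × 6.022e23 mol⁻¹ = 1.6745e+14 J/mol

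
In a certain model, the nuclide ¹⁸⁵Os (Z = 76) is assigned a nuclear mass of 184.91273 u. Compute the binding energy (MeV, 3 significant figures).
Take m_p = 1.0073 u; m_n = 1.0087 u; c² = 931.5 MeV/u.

1480 MeV

Z = 76, so N = A − Z = 185 − 76 = 109.
Mass of separated nucleons = 76(1.0073) + 109(1.0087) = 76.5548 + 109.9483 = 186.5031 u
Δm = 186.5031 − 184.91273 = 1.59037 u
E_B = 1.59037 × 931.5 = 1481.43 MeV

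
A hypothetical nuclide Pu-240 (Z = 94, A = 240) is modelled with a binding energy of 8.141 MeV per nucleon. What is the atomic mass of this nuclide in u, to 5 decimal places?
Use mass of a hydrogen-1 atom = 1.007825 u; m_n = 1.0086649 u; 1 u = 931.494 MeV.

Total binding energy = 240 × 8.141 = 1953.840 MeV
Mass defect = 1953.840 MeV / (931.494 MeV/u) = 2.0975336 u
Constituent mass = 94(1.007825) + 146(1.0086649) = 242.0006254 u
Atomic mass = 242.0006254 − 2.0975336 = 239.9030918 u ≈ 239.90309 u (to 5 decimal places)

239.90309 u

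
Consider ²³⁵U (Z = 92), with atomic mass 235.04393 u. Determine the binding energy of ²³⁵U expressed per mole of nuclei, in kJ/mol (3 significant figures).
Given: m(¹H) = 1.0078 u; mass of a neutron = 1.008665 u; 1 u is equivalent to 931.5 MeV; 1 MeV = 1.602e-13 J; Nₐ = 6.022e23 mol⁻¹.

1.72e+11 kJ/mol

With 92 protons and 143 neutrons (A = 235):
Σm = 92·m(¹H) + 143·m_n = 92.7176 + 144.239095 = 236.956695 u
Mass defect Δm = 236.956695 − 235.04393 = 1.912765 u
E_B = 1.912765 × 931.5 = 1781.74 MeV
Per nucleus in joules: 1781.74 MeV × 1.602e-13 J/MeV = 2.8543e-10 J
Per mole: 2.8543e-10 J × 6.022e23 mol⁻¹ = 1.7189e+14 J/mol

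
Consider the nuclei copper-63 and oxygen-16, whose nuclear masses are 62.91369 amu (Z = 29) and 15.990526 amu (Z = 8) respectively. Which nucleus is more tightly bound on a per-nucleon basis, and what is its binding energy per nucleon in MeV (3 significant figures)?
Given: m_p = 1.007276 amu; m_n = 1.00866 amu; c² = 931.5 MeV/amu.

copper-63; 8.75 MeV/nucleon

copper-63: Σm = 29(1.007276) + 34(1.00866) = 63.505444 amu; Δm = 0.591754 amu; E_B = 551.22 MeV; E_B/A = 8.750 MeV
oxygen-16: Σm = 8(1.007276) + 8(1.00866) = 16.127488 amu; Δm = 0.136962 amu; E_B = 127.58 MeV; E_B/A = 7.974 MeV
copper-63 has the higher binding energy per nucleon, so it is the more tightly bound nucleus.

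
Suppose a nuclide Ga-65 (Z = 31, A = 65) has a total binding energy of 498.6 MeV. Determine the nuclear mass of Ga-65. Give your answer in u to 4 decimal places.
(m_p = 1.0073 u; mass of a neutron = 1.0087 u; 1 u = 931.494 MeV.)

64.9868 u

Mass defect = 498.6 MeV / (931.494 MeV/u) = 0.535269 u
Constituent mass = 31(1.0073) + 34(1.0087) = 65.5221 u
Nuclear mass = 65.5221 − 0.535269 = 64.986831 u ≈ 64.9868 u (to 4 decimal places)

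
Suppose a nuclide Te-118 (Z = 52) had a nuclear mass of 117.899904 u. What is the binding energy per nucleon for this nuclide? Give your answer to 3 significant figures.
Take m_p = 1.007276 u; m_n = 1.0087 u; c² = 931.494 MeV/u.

8.31 MeV/nucleon

Mass of separated nucleons = 52(1.007276) + 66(1.0087) = 52.378352 + 66.5742 = 118.952552 u
Δm = 118.952552 − 117.899904 = 1.052648 u
E_B = 1.052648 × 931.494 = 980.535 MeV
BE/A = 980.535 MeV / 118 = 8.310 MeV/nucleon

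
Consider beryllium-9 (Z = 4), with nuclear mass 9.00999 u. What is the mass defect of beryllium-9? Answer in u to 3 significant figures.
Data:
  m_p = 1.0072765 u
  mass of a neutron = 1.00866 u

0.0624 u

The nucleus contains 4 protons and 9 − 4 = 5 neutrons.
Σm = 4·m_p + 5·m_n = 4.0291060 + 5.04330 = 9.0724060 u
Δm = 9.0724060 − 9.00999 = 0.0624160 u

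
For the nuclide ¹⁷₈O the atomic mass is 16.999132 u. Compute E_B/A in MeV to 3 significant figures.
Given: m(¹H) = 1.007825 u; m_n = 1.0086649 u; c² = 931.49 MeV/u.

With 8 protons and 9 neutrons (A = 17):
Total constituent mass: 8 × 1.007825 + 9 × 1.0086649 = 17.1405841 u
Mass defect Δm = 17.1405841 − 16.999132 = 0.1414521 u
E_B = 0.1414521 × 931.49 = 131.761 MeV
BE/A = 131.761 MeV / 17 = 7.751 MeV/nucleon

7.75 MeV/nucleon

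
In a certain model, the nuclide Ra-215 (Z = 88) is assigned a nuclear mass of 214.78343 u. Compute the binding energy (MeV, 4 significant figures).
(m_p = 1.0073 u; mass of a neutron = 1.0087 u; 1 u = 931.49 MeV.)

1829 MeV

Σm = 88·m_p + 127·m_n = 88.6424 + 128.1049 = 216.7473 u
Δm = 216.7473 − 214.78343 = 1.96387 u
E_B = 1.96387 × 931.49 = 1829.33 MeV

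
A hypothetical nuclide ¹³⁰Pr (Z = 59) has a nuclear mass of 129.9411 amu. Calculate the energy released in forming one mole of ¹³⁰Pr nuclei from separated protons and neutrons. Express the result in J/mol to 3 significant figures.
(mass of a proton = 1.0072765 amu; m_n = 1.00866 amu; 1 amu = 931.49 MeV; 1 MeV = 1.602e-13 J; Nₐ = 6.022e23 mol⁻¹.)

With 59 protons and 71 neutrons (A = 130):
Mass of separated nucleons = 59(1.0072765) + 71(1.00866) = 59.4293135 + 71.61486 = 131.0441735 amu
Δm = 131.0441735 − 129.9411 = 1.1030735 amu
Converting to energy: 1.1030735 amu × 931.49 MeV/amu = 1027.50 MeV
Per nucleus in joules: 1027.50 MeV × 1.602e-13 J/MeV = 1.6461e-10 J
Per mole: 1.6461e-10 J × 6.022e23 mol⁻¹ = 9.9128e+13 J/mol

9.91e+13 J/mol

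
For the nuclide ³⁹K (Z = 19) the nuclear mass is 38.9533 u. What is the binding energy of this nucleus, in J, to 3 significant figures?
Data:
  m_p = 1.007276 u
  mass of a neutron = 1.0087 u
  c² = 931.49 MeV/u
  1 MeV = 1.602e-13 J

Mass of separated nucleons = 19(1.007276) + 20(1.0087) = 19.138244 + 20.1740 = 39.312244 u
Δm = 39.312244 − 38.9533 = 0.358944 u
E_B = 0.358944 × 931.49 = 334.353 MeV
In joules: 334.353 MeV × 1.602e-13 J/MeV = 5.3563e-11 J

5.36e-11 J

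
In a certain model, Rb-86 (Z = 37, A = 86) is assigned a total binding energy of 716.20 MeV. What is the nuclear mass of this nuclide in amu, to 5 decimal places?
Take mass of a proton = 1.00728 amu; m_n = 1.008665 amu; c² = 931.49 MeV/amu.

Mass defect = 716.20 MeV / (931.49 MeV/amu) = 0.7688757 amu
Constituent mass = 37(1.00728) + 49(1.008665) = 86.693945 amu
Nuclear mass = 86.693945 − 0.7688757 = 85.9250693 amu ≈ 85.92507 amu (to 5 decimal places)

85.92507 amu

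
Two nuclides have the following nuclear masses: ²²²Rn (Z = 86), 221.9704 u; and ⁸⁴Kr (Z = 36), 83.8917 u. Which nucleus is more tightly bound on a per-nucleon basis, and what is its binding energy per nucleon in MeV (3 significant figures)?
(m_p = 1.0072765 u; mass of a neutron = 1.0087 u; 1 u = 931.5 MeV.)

²²²Rn: Σm = 86(1.0072765) + 136(1.0087) = 223.8089790 u; Δm = 1.8385790 u; E_B = 1712.64 MeV; E_B/A = 7.7146 MeV
⁸⁴Kr: Σm = 36(1.0072765) + 48(1.0087) = 84.6795540 u; Δm = 0.7878540 u; E_B = 733.89 MeV; E_B/A = 8.737 MeV
⁸⁴Kr has the higher binding energy per nucleon, so it is the more tightly bound nucleus.

⁸⁴Kr; 8.74 MeV/nucleon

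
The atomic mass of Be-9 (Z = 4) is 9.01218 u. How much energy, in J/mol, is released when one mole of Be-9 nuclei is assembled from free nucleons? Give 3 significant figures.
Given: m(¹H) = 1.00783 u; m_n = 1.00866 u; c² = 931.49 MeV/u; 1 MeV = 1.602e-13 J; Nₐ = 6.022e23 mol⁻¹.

With 4 protons and 5 neutrons (A = 9):
Σm = 4·m(¹H) + 5·m_n = 4.03132 + 5.04330 = 9.07462 u
Mass defect Δm = 9.07462 − 9.01218 = 0.06244 u
E_B = 0.06244 × 931.49 = 58.1622 MeV
Per nucleus in joules: 58.1622 MeV × 1.602e-13 J/MeV = 9.3176e-12 J
Per mole: 9.3176e-12 J × 6.022e23 mol⁻¹ = 5.6111e+12 J/mol

5.61e+12 J/mol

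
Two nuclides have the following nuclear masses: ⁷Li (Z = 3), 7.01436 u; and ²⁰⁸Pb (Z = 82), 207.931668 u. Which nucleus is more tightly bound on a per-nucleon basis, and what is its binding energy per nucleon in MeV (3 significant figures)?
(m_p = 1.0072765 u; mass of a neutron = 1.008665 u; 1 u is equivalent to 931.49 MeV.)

⁷Li: Σm = 3(1.0072765) + 4(1.008665) = 7.0564895 u; Δm = 0.0421295 u; E_B = 39.243 MeV; E_B/A = 5.606 MeV
²⁰⁸Pb: Σm = 82(1.0072765) + 126(1.008665) = 209.6884630 u; Δm = 1.7567950 u; E_B = 1636.4 MeV; E_B/A = 7.867 MeV
²⁰⁸Pb has the higher binding energy per nucleon, so it is the more tightly bound nucleus.

²⁰⁸Pb; 7.87 MeV/nucleon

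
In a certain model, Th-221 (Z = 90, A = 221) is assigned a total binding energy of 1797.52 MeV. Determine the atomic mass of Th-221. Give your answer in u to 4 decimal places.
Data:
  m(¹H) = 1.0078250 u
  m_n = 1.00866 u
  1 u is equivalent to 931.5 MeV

220.9090 u

Mass defect = 1797.52 MeV / (931.5 MeV/u) = 1.929705 u
Constituent mass = 90(1.0078250) + 131(1.00866) = 222.8387100 u
Atomic mass = 222.8387100 − 1.929705 = 220.9090050 u ≈ 220.9090 u (to 4 decimal places)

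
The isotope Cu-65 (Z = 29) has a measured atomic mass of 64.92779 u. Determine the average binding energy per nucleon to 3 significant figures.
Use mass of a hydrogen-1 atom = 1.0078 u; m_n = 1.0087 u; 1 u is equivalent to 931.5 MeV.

The nucleus contains 29 protons and 65 − 29 = 36 neutrons.
Total constituent mass: 29 × 1.0078 + 36 × 1.0087 = 65.5394 u
The mass defect is 65.5394 − 64.92779 = 0.61161 u.
Converting to energy: 0.61161 u × 931.5 MeV/u = 569.715 MeV
Dividing by A = 65 gives 8.7648 MeV per nucleon.

8.76 MeV/nucleon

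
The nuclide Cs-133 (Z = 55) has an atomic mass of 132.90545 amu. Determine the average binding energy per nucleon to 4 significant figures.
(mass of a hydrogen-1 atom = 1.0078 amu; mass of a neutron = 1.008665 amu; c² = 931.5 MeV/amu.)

With 55 protons and 78 neutrons (A = 133):
Σm = 55·m(¹H) + 78·m_n = 55.4290 + 78.675870 = 134.104870 amu
Δm = 134.104870 − 132.90545 = 1.199420 amu
Binding energy = Δm·c² = 1.199420 × 931.5 MeV/amu = 1117.26 MeV
Per nucleon: 1117.26 / 133 = 8.400 MeV

8.400 MeV/nucleon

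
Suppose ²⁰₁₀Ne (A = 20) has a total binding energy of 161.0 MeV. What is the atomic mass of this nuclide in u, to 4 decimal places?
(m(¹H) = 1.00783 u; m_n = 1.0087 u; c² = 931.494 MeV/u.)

Mass defect = 161.0 MeV / (931.494 MeV/u) = 0.172841 u
Constituent mass = 10(1.00783) + 10(1.0087) = 20.16530 u
Atomic mass = 20.16530 − 0.172841 = 19.992459 u ≈ 19.9925 u (to 4 decimal places)

19.9925 u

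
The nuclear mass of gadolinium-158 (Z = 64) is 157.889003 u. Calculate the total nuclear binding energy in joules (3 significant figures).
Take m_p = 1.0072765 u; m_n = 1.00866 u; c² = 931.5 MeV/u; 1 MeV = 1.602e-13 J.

2.08e-10 J

Z = 64, so N = A − Z = 158 − 64 = 94.
Mass of separated nucleons = 64(1.0072765) + 94(1.00866) = 64.4656960 + 94.81404 = 159.2797360 u
Mass defect Δm = 159.2797360 − 157.889003 = 1.3907330 u
Converting to energy: 1.3907330 u × 931.5 MeV/u = 1295.47 MeV
In joules: 1295.47 MeV × 1.602e-13 J/MeV = 2.0753e-10 J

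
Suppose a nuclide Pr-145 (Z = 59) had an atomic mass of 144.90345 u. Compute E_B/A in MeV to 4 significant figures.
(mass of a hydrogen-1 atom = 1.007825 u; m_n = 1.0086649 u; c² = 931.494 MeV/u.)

8.373 MeV/nucleon

The nucleus contains 59 protons and 145 − 59 = 86 neutrons.
Total constituent mass: 59 × 1.007825 + 86 × 1.0086649 = 146.2068564 u
Δm = 146.2068564 − 144.90345 = 1.3034064 u
E_B = 1.3034064 × 931.494 = 1214.12 MeV
BE/A = 1214.12 MeV / 145 = 8.373 MeV/nucleon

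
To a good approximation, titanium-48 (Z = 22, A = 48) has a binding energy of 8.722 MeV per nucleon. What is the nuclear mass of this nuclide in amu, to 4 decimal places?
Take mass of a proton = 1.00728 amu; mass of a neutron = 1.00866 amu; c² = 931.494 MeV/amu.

Total binding energy = 48 × 8.722 = 418.656 MeV
Mass defect = 418.656 MeV / (931.494 MeV/amu) = 0.449446 amu
Constituent mass = 22(1.00728) + 26(1.00866) = 48.38532 amu
Nuclear mass = 48.38532 − 0.449446 = 47.935874 amu ≈ 47.9359 amu (to 4 decimal places)

47.9359 amu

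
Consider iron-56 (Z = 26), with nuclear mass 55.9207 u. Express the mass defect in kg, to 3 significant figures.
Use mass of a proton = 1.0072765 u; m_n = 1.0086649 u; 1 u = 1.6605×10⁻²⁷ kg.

8.77e-28 kg

With 26 protons and 30 neutrons (A = 56):
Total constituent mass: 26 × 1.0072765 + 30 × 1.0086649 = 56.4491360 u
The mass defect is 56.4491360 − 55.9207 = 0.5284360 u.
In SI units: 0.5284360 u × 1.6605×10⁻²⁷ kg/u = 8.7747e-28 kg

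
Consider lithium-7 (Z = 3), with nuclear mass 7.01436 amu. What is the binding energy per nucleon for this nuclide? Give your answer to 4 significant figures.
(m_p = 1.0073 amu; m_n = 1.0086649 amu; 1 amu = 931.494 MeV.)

Σm = 3·m_p + 4·m_n = 3.0219 + 4.0346596 = 7.0565596 amu
The mass defect is 7.0565596 − 7.01436 = 0.0421996 amu.
Binding energy = Δm·c² = 0.0421996 × 931.494 MeV/amu = 39.3087 MeV
Dividing by A = 7 gives 5.616 MeV per nucleon.

5.616 MeV/nucleon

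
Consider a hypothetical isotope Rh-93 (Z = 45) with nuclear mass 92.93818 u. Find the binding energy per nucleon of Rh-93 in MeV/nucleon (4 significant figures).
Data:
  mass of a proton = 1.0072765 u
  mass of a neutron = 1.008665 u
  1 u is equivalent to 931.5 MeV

Z = 45, so N = A − Z = 93 − 45 = 48.
Total constituent mass: 45 × 1.0072765 + 48 × 1.008665 = 93.7433625 u
The mass defect is 93.7433625 − 92.93818 = 0.8051825 u.
Binding energy = Δm·c² = 0.8051825 × 931.5 MeV/u = 750.027 MeV
BE/A = 750.027 MeV / 93 = 8.065 MeV/nucleon

8.065 MeV/nucleon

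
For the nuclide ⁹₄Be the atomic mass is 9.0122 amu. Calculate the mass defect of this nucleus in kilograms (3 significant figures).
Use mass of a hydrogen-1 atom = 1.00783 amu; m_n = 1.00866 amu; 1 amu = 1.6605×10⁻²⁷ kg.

Mass of separated nucleons = 4(1.00783) + 5(1.00866) = 4.03132 + 5.04330 = 9.07462 amu
Mass defect Δm = 9.07462 − 9.0122 = 0.06242 amu
In SI units: 0.06242 amu × 1.6605×10⁻²⁷ kg/amu = 1.0365e-28 kg

1.04e-28 kg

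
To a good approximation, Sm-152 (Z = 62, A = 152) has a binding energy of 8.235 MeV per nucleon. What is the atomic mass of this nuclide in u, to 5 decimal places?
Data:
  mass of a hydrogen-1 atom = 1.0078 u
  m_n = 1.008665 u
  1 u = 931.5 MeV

Total binding energy = 152 × 8.235 = 1251.720 MeV
Mass defect = 1251.720 MeV / (931.5 MeV/u) = 1.3437681 u
Constituent mass = 62(1.0078) + 90(1.008665) = 153.263450 u
Atomic mass = 153.263450 − 1.3437681 = 151.9196819 u ≈ 151.91968 u (to 5 decimal places)

151.91968 u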